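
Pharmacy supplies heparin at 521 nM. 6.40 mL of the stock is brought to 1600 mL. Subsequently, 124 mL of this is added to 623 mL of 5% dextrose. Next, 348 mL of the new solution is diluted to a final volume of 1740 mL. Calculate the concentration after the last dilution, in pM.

69.2 pM

Overall dilution factor = 250 × 6.024 × 5 = 7530.
521 nM / 7530 = 0.0692 nM = 69.2 pM.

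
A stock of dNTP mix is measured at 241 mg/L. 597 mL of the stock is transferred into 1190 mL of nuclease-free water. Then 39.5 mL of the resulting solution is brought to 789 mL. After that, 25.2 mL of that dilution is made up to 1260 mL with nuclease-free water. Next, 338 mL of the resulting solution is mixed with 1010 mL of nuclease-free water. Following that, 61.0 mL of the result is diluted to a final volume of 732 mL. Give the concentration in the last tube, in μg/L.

1.68 μg/L

Overall dilution factor = 2.993 × 19.97 × 50 × 3.988 × 12 = 1.43 × 10⁵.
241 mg/L / 1.43 × 10⁵ = 1.68 × 10⁻³ mg/L = 1.68 μg/L.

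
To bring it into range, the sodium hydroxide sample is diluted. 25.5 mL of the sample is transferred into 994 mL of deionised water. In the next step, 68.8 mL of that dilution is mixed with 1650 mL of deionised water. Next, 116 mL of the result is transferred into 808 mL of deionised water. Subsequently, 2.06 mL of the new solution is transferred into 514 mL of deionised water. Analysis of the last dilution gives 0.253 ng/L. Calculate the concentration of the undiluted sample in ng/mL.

504 ng/mL

Overall dilution factor = 39.98 × 24.98 × 7.966 × 250.5 = 1.99 × 10⁶.
Original = 0.253 ng/L × 1.99 × 10⁶ = 5.04 × 10⁵ ng/L = 504 ng/mL.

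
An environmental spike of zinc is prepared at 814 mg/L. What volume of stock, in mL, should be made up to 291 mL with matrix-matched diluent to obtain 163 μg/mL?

58.3 mL

163 μg/mL = 163 mg/L.
V₁ = C₂V₂/C₁ = 163 × 291 / 814 = 58.3 mL.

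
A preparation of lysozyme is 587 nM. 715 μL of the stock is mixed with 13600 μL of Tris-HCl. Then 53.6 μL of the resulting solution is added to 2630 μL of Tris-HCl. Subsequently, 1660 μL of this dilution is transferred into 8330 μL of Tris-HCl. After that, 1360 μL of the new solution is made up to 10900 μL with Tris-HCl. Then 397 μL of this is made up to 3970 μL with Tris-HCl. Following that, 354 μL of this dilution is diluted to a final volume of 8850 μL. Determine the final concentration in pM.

Overall dilution factor = 20.02 × 50.07 × 6.018 × 8.015 × 10 × 25 = 1.21 × 10⁷.
587 nM / 1.21 × 10⁷ = 4.86 × 10⁻⁵ nM = 0.0486 pM.

0.0486 pM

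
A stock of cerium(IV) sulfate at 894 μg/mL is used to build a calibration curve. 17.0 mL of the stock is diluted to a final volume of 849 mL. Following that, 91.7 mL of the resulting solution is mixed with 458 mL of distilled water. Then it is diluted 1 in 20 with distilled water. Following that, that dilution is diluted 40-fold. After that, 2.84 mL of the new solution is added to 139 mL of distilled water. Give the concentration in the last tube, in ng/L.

74.7 ng/L

Overall dilution factor = 49.94 × 5.995 × 20 × 40 × 49.94 = 1.20 × 10⁷.
894 μg/mL / 1.20 × 10⁷ = 7.47 × 10⁻⁵ μg/mL = 74.7 ng/L.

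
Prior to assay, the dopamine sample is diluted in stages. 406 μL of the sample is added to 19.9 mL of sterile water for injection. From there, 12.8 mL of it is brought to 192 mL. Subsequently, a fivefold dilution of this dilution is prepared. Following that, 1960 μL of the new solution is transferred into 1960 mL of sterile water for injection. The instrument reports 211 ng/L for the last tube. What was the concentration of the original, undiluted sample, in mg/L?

792 mg/L

Overall dilution factor = 50.01 × 15 × 5 × 1001 = 3.75 × 10⁶.
Original = 211 ng/L × 3.75 × 10⁶ = 7.92 × 10⁸ ng/L = 792 mg/L.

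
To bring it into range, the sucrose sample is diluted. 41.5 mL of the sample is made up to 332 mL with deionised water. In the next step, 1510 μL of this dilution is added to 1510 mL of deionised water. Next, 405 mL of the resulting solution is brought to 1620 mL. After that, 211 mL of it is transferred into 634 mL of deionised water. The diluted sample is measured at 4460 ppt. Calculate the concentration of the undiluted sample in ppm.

Overall dilution factor = 8 × 1001 × 4 × 4.005 = 1.28 × 10⁵.
Original = 4460 ppt × 1.28 × 10⁵ = 5.72 × 10⁸ ppt = 572 ppm.

572 ppm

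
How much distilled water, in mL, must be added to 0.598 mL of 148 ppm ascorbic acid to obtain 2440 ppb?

2440 ppb = 2.44 ppm.
V₂ = C₁V₁/C₂ = 148 × 0.598 / 2.44 = 36.3 mL.
Diluent to add = V₂ − V₁ = 36.3 − 0.598 = 35.7 mL.

35.7 mL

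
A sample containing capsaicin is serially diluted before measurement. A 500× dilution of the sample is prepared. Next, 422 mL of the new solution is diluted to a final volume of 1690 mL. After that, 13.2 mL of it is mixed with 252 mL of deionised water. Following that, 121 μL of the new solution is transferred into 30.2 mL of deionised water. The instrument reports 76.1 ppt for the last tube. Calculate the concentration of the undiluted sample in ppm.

767 ppm

Overall dilution factor = 500 × 4.005 × 20.09 × 250.6 = 1.01 × 10⁷.
Original = 76.1 ppt × 1.01 × 10⁷ = 7.67 × 10⁸ ppt = 767 ppm.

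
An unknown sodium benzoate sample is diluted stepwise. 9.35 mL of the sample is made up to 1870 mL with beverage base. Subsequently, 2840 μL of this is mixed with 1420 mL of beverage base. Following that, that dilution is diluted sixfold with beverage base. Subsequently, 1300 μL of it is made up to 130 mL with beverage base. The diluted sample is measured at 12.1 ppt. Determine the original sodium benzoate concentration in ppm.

727 ppm

Overall dilution factor = 200 × 501 × 6 × 100 = 6.01 × 10⁷.
Original = 12.1 ppt × 6.01 × 10⁷ = 7.27 × 10⁸ ppt = 727 ppm.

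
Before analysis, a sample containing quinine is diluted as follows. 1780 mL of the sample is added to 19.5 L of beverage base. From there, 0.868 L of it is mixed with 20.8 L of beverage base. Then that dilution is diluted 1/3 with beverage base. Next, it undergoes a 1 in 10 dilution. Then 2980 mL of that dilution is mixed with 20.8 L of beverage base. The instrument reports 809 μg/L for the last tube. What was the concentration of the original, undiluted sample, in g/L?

57.8 g/L

Overall dilution factor = 11.96 × 24.96 × 3 × 10 × 7.980 = 7.14 × 10⁴.
Original = 809 μg/L × 7.14 × 10⁴ = 5.78 × 10⁷ μg/L = 57.8 g/L.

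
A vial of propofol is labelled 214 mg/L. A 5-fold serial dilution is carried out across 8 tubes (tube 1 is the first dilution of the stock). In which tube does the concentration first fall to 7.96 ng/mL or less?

Tube n has concentration 214 mg/L / 5ⁿ.
Need 5ⁿ ≥ 214 mg/L / 7.96 ng/mL = 2.69 × 10⁴, so n ≥ 6.34.
First such tube: n = 7.

tube 7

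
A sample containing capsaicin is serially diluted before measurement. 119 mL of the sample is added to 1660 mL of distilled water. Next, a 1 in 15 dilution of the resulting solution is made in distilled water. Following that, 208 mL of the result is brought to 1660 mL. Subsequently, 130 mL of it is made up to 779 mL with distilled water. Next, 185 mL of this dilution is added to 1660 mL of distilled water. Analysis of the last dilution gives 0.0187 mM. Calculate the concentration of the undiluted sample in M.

2.00 M

Overall dilution factor = 14.95 × 15 × 7.981 × 5.992 × 9.973 = 1.07 × 10⁵.
Original = 0.0187 mM × 1.07 × 10⁵ = 2000 mM = 2.00 M.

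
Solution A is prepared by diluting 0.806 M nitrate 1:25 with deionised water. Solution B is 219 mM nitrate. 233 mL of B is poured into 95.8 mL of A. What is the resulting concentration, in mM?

165 mM

C_A = 0.806 M / 25 = 0.0322 M.
C_B = 219 mM = 0.219 M.
C_mix = (C_A·V_A + C_B·V_B)/(V_A + V_B) = (0.0322×95.8 + 0.219×233) / 328.8 = 0.165 M = 165 mM.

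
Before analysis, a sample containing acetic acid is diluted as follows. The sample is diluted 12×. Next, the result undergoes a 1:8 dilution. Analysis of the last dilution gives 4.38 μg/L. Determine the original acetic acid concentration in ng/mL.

Overall dilution factor = 12 × 8 = 96.0.
Original = 4.38 μg/L × 96.0 = 420 μg/L = 420 ng/mL.

420 ng/mL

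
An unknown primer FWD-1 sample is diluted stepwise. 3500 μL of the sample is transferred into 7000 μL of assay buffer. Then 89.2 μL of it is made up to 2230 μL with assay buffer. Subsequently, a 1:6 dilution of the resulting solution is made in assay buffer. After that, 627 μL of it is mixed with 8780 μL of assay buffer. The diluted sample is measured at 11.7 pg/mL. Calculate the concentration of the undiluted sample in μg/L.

79.0 μg/L

Overall dilution factor = 3 × 25 × 6 × 15.00 = 6751.
Original = 11.7 pg/mL × 6751 = 7.90 × 10⁴ pg/mL = 79.0 μg/L.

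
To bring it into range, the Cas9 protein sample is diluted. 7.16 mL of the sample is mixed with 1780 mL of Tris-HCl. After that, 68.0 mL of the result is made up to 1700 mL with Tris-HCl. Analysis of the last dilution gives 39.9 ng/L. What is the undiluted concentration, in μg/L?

249 μg/L

Overall dilution factor = 249.6 × 25 = 6240.
Original = 39.9 ng/L × 6240 = 2.49 × 10⁵ ng/L = 249 μg/L.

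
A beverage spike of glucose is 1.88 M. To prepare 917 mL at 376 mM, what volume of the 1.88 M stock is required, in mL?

183 mL

376 mM = 0.376 M.
V₁ = C₂V₂/C₁ = 0.376 × 917 / 1.88 = 183 mL.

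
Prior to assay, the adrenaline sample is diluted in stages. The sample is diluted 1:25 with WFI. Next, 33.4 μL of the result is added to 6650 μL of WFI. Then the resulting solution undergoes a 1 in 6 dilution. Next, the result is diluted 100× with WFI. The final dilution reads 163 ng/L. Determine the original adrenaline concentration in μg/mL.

Overall dilution factor = 25 × 200.1 × 6 × 100 = 3.00 × 10⁶.
Original = 163 ng/L × 3.00 × 10⁶ = 4.89 × 10⁸ ng/L = 489 μg/mL.

489 μg/mL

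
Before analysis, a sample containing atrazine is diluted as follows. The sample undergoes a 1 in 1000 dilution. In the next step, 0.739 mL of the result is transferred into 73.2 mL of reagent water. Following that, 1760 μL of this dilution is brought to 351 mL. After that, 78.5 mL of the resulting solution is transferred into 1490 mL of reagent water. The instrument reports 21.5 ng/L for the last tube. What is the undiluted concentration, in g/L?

8.57 g/L

Overall dilution factor = 1000 × 100.1 × 199.4 × 19.98 = 3.99 × 10⁸.
Original = 21.5 ng/L × 3.99 × 10⁸ = 8.57 × 10⁹ ng/L = 8.57 g/L.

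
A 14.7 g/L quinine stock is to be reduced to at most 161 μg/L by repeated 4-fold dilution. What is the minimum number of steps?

9

Need 4ⁿ ≥ 9.13 × 10⁴, so n ≥ log(9.13 × 10⁴)/log(4) = 8.24.
Minimum whole steps: n = 9.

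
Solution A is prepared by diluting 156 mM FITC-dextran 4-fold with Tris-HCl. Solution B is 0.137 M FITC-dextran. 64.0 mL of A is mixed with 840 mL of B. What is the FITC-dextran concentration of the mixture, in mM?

C_A = 156 mM / 4 = 39.0 mM.
C_B = 0.137 M = 137 mM.
C_mix = (C_A·V_A + C_B·V_B)/(V_A + V_B) = (39.0×64.0 + 137×840) / 904.0 = 130 mM.

130 mM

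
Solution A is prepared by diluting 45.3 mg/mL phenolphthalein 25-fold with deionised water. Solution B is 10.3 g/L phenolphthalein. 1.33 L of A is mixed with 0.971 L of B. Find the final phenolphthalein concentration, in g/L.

5.39 g/L

C_A = 45.3 mg/mL / 25 = 1.81 mg/mL.
C_B = 10.3 g/L = 10.3 mg/mL.
C_mix = (C_A·V_A + C_B·V_B)/(V_A + V_B) = (1.81×1.33 + 10.3×0.971) / 2.301 = 5.39 mg/mL = 5.39 g/L.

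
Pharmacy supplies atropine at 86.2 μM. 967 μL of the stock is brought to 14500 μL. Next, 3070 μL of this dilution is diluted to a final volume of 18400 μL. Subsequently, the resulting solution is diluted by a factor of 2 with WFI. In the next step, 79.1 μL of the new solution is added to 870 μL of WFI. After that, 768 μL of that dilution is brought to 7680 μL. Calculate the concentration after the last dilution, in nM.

4.00 nM

Overall dilution factor = 14.99 × 5.993 × 2 × 12.00 × 10 = 2.16 × 10⁴.
86.2 μM / 2.16 × 10⁴ = 4.00 × 10⁻³ μM = 4.00 nM.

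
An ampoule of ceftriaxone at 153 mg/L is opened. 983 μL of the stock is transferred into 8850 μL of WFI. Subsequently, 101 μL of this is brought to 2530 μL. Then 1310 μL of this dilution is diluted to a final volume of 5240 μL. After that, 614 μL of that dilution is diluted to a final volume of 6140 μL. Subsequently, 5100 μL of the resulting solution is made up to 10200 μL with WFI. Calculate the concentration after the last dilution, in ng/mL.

7.63 ng/mL

Overall dilution factor = 10.00 × 25.05 × 4 × 10 × 2 = 2.00 × 10⁴.
153 mg/L / 2.00 × 10⁴ = 7.63 × 10⁻³ mg/L = 7.63 ng/mL.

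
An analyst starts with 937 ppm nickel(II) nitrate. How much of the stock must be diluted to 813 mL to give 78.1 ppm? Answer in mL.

67.8 mL

V₁ = C₂V₂/C₁ = 78.1 × 813 / 937 = 67.8 mL.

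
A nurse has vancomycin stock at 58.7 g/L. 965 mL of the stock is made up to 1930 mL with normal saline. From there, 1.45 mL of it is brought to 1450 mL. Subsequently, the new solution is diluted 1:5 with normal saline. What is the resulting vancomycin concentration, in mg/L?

5.87 mg/L

Overall dilution factor = 2 × 1000 × 5 = 1.00 × 10⁴.
58.7 g/L / 1.00 × 10⁴ = 5.87 × 10⁻³ g/L = 5.87 mg/L.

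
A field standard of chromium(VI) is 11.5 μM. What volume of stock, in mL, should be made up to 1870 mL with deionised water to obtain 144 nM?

144 nM = 0.144 μM.
V₁ = C₂V₂/C₁ = 0.144 × 1870 / 11.5 = 23.4 mL.

23.4 mL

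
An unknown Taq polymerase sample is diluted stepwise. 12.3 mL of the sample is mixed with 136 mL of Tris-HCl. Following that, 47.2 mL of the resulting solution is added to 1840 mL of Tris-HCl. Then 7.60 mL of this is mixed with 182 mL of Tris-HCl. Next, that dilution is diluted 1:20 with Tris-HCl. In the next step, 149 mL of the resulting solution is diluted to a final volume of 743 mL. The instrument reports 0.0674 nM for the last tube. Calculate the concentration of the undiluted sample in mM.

0.0808 mM

Overall dilution factor = 12.06 × 39.98 × 24.95 × 20 × 4.987 = 1.20 × 10⁶.
Original = 0.0674 nM × 1.20 × 10⁶ = 8.08 × 10⁴ nM = 0.0808 mM.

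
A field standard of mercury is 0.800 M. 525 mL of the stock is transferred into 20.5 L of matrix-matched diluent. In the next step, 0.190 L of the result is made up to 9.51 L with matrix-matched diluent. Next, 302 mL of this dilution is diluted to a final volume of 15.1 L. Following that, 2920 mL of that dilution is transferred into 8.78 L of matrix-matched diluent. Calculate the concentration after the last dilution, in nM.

1990 nM

Overall dilution factor = 40.05 × 50.05 × 50 × 4.007 = 4.02 × 10⁵.
0.800 M / 4.02 × 10⁵ = 1.99 × 10⁻⁶ M = 1990 nM.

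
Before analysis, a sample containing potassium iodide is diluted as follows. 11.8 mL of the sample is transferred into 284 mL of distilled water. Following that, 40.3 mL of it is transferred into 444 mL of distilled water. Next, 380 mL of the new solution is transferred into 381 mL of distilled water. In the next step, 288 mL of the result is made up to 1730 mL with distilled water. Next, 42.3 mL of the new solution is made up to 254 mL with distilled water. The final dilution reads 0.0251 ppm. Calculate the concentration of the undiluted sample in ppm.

Overall dilution factor = 25.07 × 12.02 × 2.003 × 6.007 × 6.005 = 2.18 × 10⁴.
Original = 0.0251 ppm × 2.18 × 10⁴ = 546 ppm.

546 ppm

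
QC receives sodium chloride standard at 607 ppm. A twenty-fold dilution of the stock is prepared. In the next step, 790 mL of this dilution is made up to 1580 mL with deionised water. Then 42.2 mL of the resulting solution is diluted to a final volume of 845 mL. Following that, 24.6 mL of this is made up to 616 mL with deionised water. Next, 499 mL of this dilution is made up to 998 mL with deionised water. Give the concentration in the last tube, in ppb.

15.1 ppb

Overall dilution factor = 20 × 2 × 20.02 × 25.04 × 2 = 4.01 × 10⁴.
607 ppm / 4.01 × 10⁴ = 0.0151 ppm = 15.1 ppb.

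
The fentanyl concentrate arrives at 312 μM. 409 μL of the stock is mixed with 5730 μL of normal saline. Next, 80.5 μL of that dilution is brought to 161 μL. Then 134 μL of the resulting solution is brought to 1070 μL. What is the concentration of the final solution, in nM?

1300 nM

Overall dilution factor = 15.01 × 2 × 7.985 = 240.
312 μM / 240 = 1.30 μM = 1300 nM.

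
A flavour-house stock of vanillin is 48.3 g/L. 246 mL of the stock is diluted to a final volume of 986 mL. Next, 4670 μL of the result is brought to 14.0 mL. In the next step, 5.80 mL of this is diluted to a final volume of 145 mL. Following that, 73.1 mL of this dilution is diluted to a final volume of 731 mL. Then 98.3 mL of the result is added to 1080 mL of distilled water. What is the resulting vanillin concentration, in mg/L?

1.34 mg/L

Overall dilution factor = 4.008 × 2.998 × 25 × 10 × 11.99 = 3.60 × 10⁴.
48.3 g/L / 3.60 × 10⁴ = 1.34 × 10⁻³ g/L = 1.34 mg/L.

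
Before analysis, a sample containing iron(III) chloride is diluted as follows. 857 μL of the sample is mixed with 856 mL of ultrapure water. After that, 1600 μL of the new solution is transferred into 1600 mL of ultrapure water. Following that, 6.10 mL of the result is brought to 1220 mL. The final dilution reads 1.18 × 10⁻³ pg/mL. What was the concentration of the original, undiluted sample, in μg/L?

Overall dilution factor = 999.8 × 1001 × 200 = 2.00 × 10⁸.
Original = 1.18 × 10⁻³ pg/mL × 2.00 × 10⁸ = 2.36 × 10⁵ pg/mL = 236 μg/L.

236 μg/L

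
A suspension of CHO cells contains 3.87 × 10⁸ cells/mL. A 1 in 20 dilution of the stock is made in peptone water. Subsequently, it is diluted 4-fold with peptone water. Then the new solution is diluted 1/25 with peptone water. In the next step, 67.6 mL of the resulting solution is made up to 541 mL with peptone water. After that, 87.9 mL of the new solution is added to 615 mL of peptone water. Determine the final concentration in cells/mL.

3020 cells/mL

Overall dilution factor = 20 × 4 × 25 × 8.003 × 7.997 = 1.28 × 10⁵.
3.87 × 10⁸ cells/mL / 1.28 × 10⁵ = 3020 cells/mL.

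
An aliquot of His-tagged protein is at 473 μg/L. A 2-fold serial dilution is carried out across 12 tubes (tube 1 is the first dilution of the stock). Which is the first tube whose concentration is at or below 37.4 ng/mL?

tube 4

Tube n has concentration 473 μg/L / 2ⁿ.
Need 2ⁿ ≥ 473 μg/L / 37.4 ng/mL = 12.6, so n ≥ 3.66.
First such tube: n = 4.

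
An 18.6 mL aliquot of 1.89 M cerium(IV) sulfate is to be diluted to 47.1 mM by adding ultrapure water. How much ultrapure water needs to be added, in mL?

47.1 mM = 0.0471 M.
V₂ = C₁V₁/C₂ = 1.89 × 18.6 / 0.0471 = 746 mL.
Diluent to add = V₂ − V₁ = 746 − 18.6 = 728 mL.

728 mL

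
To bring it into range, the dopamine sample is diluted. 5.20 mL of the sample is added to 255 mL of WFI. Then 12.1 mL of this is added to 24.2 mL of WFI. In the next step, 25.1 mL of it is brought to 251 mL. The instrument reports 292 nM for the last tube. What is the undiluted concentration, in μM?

438 μM

Overall dilution factor = 50.04 × 3 × 10 = 1501.
Original = 292 nM × 1501 = 4.38 × 10⁵ nM = 438 μM.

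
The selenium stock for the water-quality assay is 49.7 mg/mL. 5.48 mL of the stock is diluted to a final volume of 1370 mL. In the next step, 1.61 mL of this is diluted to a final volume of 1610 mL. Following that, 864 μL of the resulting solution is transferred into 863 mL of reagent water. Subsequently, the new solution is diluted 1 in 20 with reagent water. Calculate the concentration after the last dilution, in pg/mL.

9.94 pg/mL

Overall dilution factor = 250 × 1000 × 999.8 × 20 = 5.00 × 10⁹.
49.7 mg/mL / 5.00 × 10⁹ = 9.94 × 10⁻⁹ mg/mL = 9.94 pg/mL.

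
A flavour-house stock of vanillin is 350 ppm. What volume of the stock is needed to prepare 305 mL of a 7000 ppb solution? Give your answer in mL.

6.10 mL

7000 ppb = 7.00 ppm.
V₁ = C₂V₂/C₁ = 7.00 × 305 / 350 = 6.10 mL.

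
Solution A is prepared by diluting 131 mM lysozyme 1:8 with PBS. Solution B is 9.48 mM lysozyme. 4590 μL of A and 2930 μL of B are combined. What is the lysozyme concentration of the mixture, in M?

C_A = 131 mM / 8 = 16.4 mM.
C_mix = (C_A·V_A + C_B·V_B)/(V_A + V_B) = (16.4×4590 + 9.48×2930) / 7520 = 13.7 mM = 0.0137 M.

0.0137 M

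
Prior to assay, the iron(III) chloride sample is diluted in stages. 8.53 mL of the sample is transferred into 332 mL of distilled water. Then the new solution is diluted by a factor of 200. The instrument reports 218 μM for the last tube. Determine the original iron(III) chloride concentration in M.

1.74 M

Overall dilution factor = 39.92 × 200 = 7984.
Original = 218 μM × 7984 = 1.74 × 10⁶ μM = 1.74 M.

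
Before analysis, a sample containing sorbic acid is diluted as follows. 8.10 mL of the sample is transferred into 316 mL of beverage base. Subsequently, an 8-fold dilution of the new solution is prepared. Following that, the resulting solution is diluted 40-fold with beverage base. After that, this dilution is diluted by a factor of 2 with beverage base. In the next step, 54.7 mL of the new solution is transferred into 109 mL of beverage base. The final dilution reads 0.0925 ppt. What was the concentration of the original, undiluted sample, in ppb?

7.09 ppb

Overall dilution factor = 40.01 × 8 × 40 × 2 × 2.993 = 7.66 × 10⁴.
Original = 0.0925 ppt × 7.66 × 10⁴ = 7089 ppt = 7.09 ppb.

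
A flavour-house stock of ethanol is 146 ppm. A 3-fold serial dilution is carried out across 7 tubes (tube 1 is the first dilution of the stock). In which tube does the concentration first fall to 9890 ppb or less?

tube 3

Tube n has concentration 146 ppm / 3ⁿ.
Need 3ⁿ ≥ 146 ppm / 9890 ppb = 14.8, so n ≥ 2.45.
First such tube: n = 3.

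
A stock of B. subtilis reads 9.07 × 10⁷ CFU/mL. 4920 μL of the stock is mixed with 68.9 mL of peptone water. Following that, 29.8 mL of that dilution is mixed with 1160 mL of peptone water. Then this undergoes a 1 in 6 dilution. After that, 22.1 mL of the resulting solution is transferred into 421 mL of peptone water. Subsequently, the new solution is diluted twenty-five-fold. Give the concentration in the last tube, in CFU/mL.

Overall dilution factor = 15.00 × 39.93 × 6 × 20.05 × 25 = 1.80 × 10⁶.
9.07 × 10⁷ CFU/mL / 1.80 × 10⁶ = 50.3 CFU/mL.

50.3 CFU/mL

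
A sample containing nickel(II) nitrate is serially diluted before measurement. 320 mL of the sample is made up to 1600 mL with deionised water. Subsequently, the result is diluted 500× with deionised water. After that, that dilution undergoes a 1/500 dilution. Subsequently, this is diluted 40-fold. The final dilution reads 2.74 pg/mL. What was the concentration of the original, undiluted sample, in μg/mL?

Overall dilution factor = 5 × 500 × 500 × 40 = 5.00 × 10⁷.
Original = 2.74 pg/mL × 5.00 × 10⁷ = 1.37 × 10⁸ pg/mL = 137 μg/mL.

137 μg/mL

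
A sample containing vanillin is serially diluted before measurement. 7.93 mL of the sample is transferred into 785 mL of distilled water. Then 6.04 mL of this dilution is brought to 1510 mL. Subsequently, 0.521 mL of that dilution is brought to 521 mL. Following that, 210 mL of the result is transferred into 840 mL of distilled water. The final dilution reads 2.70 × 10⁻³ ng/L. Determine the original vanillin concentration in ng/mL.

Overall dilution factor = 99.99 × 250 × 1000 × 5 = 1.25 × 10⁸.
Original = 2.70 × 10⁻³ ng/L × 1.25 × 10⁸ = 3.37 × 10⁵ ng/L = 337 ng/mL.

337 ng/mL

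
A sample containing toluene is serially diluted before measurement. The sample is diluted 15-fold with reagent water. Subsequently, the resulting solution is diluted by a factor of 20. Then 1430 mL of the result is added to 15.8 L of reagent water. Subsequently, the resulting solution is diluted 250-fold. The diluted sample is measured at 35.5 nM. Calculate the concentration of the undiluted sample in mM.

Overall dilution factor = 15 × 20 × 12.05 × 250 = 9.04 × 10⁵.
Original = 35.5 nM × 9.04 × 10⁵ = 3.21 × 10⁷ nM = 32.1 mM.

32.1 mM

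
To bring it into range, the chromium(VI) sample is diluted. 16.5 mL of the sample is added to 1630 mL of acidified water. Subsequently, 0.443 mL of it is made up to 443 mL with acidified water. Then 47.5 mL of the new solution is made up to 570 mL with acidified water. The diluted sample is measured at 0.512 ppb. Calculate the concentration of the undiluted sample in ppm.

Overall dilution factor = 99.79 × 1000 × 12 = 1.20 × 10⁶.
Original = 0.512 ppb × 1.20 × 10⁶ = 6.13 × 10⁵ ppb = 613 ppm.

613 ppm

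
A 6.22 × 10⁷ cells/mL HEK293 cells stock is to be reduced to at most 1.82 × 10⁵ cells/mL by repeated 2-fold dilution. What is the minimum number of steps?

Need 2ⁿ ≥ 342, so n ≥ log(342)/log(2) = 8.42.
Minimum whole steps: n = 9.

9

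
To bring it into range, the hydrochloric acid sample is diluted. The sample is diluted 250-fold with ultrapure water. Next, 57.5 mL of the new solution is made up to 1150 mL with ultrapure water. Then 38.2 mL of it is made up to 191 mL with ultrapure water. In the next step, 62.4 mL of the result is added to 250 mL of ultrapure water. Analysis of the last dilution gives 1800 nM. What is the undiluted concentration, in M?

Overall dilution factor = 250 × 20 × 5 × 5.006 = 1.25 × 10⁵.
Original = 1800 nM × 1.25 × 10⁵ = 2.25 × 10⁸ nM = 0.225 M.

0.225 M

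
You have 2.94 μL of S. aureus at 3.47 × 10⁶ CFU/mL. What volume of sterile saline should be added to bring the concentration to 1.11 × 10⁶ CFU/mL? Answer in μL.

6.25 μL

V₂ = C₁V₁/C₂ = 3.47 × 10⁶ × 2.94 / 1.11 × 10⁶ = 9.19 μL.
Diluent to add = V₂ − V₁ = 9.19 − 2.94 = 6.25 μL.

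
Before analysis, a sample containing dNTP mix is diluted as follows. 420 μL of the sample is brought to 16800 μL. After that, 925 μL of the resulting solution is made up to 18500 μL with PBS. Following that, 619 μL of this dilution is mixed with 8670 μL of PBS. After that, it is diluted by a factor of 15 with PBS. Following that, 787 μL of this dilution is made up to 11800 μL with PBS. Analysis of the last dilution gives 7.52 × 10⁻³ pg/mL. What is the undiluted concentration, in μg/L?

Overall dilution factor = 40 × 20 × 15.01 × 15 × 14.99 = 2.70 × 10⁶.
Original = 7.52 × 10⁻³ pg/mL × 2.70 × 10⁶ = 2.03 × 10⁴ pg/mL = 20.3 μg/L.

20.3 μg/L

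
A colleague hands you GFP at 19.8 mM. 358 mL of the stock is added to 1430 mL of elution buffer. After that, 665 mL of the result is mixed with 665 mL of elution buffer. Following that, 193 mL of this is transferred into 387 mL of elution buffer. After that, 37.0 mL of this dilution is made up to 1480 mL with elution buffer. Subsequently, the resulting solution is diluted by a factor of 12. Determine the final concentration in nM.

Overall dilution factor = 4.994 × 2 × 3.005 × 40 × 12 = 1.44 × 10⁴.
19.8 mM / 1.44 × 10⁴ = 1.37 × 10⁻³ mM = 1370 nM.

1370 nM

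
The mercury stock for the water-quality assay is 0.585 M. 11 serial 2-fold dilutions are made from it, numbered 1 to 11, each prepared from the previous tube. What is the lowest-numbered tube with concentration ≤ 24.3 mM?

tube 5

Tube n has concentration 0.585 M / 2ⁿ.
Need 2ⁿ ≥ 0.585 M / 24.3 mM = 24.1, so n ≥ 4.59.
First such tube: n = 5.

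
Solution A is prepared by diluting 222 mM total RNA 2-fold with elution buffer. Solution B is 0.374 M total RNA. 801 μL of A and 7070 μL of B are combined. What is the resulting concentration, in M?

0.347 M

C_A = 222 mM / 2 = 111 mM.
C_B = 0.374 M = 374 mM.
C_mix = (C_A·V_A + C_B·V_B)/(V_A + V_B) = (111×801 + 374×7070) / 7871 = 347 mM = 0.347 M.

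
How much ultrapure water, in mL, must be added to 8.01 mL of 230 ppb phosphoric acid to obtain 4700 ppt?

4700 ppt = 4.70 ppb.
V₂ = C₁V₁/C₂ = 230 × 8.01 / 4.70 = 392 mL.
Diluent to add = V₂ − V₁ = 392 − 8.01 = 384 mL.

384 mL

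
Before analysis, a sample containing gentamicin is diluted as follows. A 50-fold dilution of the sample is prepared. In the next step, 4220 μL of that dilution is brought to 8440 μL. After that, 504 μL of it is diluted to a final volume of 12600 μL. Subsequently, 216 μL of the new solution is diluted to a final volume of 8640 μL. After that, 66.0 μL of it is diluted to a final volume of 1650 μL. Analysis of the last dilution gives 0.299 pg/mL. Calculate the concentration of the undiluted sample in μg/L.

Overall dilution factor = 50 × 2 × 25 × 40 × 25 = 2.50 × 10⁶.
Original = 0.299 pg/mL × 2.50 × 10⁶ = 7.47 × 10⁵ pg/mL = 748 μg/L.

748 μg/L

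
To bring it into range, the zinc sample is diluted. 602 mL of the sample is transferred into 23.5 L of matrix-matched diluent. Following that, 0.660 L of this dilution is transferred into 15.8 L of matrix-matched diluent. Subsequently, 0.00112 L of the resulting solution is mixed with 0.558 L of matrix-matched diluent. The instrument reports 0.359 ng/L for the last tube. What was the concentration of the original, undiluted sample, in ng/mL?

179 ng/mL

Overall dilution factor = 40.04 × 24.94 × 499.2 = 4.98 × 10⁵.
Original = 0.359 ng/L × 4.98 × 10⁵ = 1.79 × 10⁵ ng/L = 179 ng/mL.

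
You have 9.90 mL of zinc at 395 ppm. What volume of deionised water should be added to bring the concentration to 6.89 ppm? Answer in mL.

V₂ = C₁V₁/C₂ = 395 × 9.90 / 6.89 = 568 mL.
Diluent to add = V₂ − V₁ = 568 − 9.90 = 558 mL.

558 mL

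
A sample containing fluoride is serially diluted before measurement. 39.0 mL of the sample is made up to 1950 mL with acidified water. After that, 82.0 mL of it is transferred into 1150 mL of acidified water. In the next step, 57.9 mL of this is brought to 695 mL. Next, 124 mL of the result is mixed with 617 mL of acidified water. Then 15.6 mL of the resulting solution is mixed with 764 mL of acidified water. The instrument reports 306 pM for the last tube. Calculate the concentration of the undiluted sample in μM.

Overall dilution factor = 50 × 15.02 × 12.00 × 5.976 × 49.97 = 2.69 × 10⁶.
Original = 306 pM × 2.69 × 10⁶ = 8.24 × 10⁸ pM = 824 μM.

824 μM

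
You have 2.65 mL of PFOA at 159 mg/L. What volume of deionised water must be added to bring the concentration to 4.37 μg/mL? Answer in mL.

4.37 μg/mL = 4.37 mg/L.
V₂ = C₁V₁/C₂ = 159 × 2.65 / 4.37 = 96.4 mL.
Diluent to add = V₂ − V₁ = 96.4 − 2.65 = 93.8 mL.

93.8 mL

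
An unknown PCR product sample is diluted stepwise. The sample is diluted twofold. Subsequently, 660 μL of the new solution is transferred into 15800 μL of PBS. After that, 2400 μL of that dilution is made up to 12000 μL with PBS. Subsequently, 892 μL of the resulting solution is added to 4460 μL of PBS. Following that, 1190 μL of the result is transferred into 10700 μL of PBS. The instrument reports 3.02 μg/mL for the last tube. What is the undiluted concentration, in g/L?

45.2 g/L

Overall dilution factor = 2 × 24.94 × 5 × 6 × 9.992 = 1.50 × 10⁴.
Original = 3.02 μg/mL × 1.50 × 10⁴ = 4.52 × 10⁴ μg/mL = 45.2 g/L.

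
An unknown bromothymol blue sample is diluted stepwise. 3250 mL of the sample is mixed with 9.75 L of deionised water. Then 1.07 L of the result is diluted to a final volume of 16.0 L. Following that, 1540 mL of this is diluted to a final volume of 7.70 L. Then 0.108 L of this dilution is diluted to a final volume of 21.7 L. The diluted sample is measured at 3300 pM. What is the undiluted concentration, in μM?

198 μM

Overall dilution factor = 4 × 14.95 × 5 × 200.9 = 6.01 × 10⁴.
Original = 3300 pM × 6.01 × 10⁴ = 1.98 × 10⁸ pM = 198 μM.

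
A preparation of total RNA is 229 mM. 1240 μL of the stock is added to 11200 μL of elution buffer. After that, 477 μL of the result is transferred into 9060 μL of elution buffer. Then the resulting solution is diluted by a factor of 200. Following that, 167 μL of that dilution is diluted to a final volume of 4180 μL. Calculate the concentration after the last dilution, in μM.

Overall dilution factor = 10.03 × 19.99 × 200 × 25.03 = 1.00 × 10⁶.
229 mM / 1.00 × 10⁶ = 2.28 × 10⁻⁴ mM = 0.228 μM.

0.228 μM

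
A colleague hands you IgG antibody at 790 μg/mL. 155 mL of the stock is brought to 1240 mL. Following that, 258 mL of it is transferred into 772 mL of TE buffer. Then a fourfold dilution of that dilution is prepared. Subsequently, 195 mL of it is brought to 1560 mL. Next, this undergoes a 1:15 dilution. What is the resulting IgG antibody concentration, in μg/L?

51.5 μg/L

Overall dilution factor = 8 × 3.992 × 4 × 8 × 15 = 1.53 × 10⁴.
790 μg/mL / 1.53 × 10⁴ = 0.0515 μg/mL = 51.5 μg/L.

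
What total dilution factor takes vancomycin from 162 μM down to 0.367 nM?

Factor = C₀/C_target = 162 μM / 0.367 nM = 4.41 × 10⁵.

4.41 × 10⁵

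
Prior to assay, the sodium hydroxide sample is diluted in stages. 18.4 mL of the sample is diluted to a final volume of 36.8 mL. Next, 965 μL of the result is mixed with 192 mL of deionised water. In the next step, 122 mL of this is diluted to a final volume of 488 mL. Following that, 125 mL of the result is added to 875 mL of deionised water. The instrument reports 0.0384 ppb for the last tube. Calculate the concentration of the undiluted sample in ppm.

Overall dilution factor = 2 × 200.0 × 4 × 8 = 1.28 × 10⁴.
Original = 0.0384 ppb × 1.28 × 10⁴ = 491 ppb = 0.491 ppm.

0.491 ppm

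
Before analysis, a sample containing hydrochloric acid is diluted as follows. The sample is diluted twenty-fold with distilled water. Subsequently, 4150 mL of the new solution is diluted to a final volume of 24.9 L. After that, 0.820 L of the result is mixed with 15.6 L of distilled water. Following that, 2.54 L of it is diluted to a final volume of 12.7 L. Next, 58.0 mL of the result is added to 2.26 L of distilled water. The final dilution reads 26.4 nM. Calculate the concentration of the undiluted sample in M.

Overall dilution factor = 20 × 6 × 20.02 × 5 × 39.97 = 4.80 × 10⁵.
Original = 26.4 nM × 4.80 × 10⁵ = 1.27 × 10⁷ nM = 0.0127 M.

0.0127 M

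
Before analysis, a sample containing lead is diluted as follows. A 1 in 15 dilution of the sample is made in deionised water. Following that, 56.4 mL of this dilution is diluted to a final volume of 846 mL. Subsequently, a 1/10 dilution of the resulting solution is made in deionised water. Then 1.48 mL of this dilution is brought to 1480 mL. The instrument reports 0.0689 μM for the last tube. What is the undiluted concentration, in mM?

155 mM

Overall dilution factor = 15 × 15 × 10 × 1000 = 2.25 × 10⁶.
Original = 0.0689 μM × 2.25 × 10⁶ = 1.55 × 10⁵ μM = 155 mM.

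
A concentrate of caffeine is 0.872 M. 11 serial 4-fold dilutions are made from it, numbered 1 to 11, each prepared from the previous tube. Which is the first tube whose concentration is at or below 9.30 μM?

tube 9

Tube n has concentration 0.872 M / 4ⁿ.
Need 4ⁿ ≥ 0.872 M / 9.30 μM = 9.38 × 10⁴, so n ≥ 8.26.
First such tube: n = 9.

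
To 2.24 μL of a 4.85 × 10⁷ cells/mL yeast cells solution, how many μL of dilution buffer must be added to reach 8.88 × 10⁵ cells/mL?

120 μL

V₂ = C₁V₁/C₂ = 4.85 × 10⁷ × 2.24 / 8.88 × 10⁵ = 122 μL.
Diluent to add = V₂ − V₁ = 122 − 2.24 = 120 μL.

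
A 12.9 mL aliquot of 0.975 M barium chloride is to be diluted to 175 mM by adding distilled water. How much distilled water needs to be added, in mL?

175 mM = 0.175 M.
V₂ = C₁V₁/C₂ = 0.975 × 12.9 / 0.175 = 71.9 mL.
Diluent to add = V₂ − V₁ = 71.9 − 12.9 = 59.0 mL.

59.0 mL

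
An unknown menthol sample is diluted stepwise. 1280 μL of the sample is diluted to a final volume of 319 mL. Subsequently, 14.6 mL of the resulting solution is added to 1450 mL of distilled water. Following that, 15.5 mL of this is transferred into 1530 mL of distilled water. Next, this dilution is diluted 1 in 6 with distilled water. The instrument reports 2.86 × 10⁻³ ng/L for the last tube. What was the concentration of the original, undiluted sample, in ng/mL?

Overall dilution factor = 249.2 × 100.3 × 99.71 × 6 = 1.50 × 10⁷.
Original = 2.86 × 10⁻³ ng/L × 1.50 × 10⁷ = 4.28 × 10⁴ ng/L = 42.8 ng/mL.

42.8 ng/mL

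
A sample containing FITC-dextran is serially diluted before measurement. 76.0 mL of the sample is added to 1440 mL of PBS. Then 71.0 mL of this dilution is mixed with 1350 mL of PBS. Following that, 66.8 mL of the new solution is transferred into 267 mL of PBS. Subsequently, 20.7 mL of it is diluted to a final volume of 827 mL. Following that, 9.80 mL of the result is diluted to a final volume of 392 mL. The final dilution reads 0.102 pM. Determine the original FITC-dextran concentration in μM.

Overall dilution factor = 19.95 × 20.01 × 4.997 × 39.95 × 40 = 3.19 × 10⁶.
Original = 0.102 pM × 3.19 × 10⁶ = 3.25 × 10⁵ pM = 0.325 μM.

0.325 μM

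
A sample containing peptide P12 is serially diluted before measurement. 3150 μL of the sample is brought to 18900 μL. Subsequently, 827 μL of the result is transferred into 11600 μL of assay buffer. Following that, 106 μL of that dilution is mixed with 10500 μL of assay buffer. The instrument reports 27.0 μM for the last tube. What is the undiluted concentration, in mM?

Overall dilution factor = 6 × 15.03 × 100.1 = 9021.
Original = 27.0 μM × 9021 = 2.44 × 10⁵ μM = 244 mM.

244 mM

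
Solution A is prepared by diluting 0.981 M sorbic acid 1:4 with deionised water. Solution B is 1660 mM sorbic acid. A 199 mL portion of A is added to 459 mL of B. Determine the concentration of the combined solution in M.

1.23 M

C_A = 0.981 M / 4 = 0.245 M.
C_B = 1660 mM = 1.66 M.
C_mix = (C_A·V_A + C_B·V_B)/(V_A + V_B) = (0.245×199 + 1.66×459) / 658.0 = 1.23 M.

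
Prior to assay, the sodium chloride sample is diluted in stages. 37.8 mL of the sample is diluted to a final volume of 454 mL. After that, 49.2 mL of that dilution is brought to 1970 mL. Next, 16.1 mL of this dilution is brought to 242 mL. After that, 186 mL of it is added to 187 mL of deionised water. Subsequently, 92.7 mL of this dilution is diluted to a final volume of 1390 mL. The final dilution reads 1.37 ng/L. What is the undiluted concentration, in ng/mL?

Overall dilution factor = 12.01 × 40.04 × 15.03 × 2.005 × 14.99 = 2.17 × 10⁵.
Original = 1.37 ng/L × 2.17 × 10⁵ = 2.98 × 10⁵ ng/L = 298 ng/mL.

298 ng/mL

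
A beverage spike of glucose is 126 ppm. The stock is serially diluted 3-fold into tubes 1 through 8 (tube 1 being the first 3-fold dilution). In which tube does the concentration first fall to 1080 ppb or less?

tube 5

Tube n has concentration 126 ppm / 3ⁿ.
Need 3ⁿ ≥ 126 ppm / 1080 ppb = 117, so n ≥ 4.33.
First such tube: n = 5.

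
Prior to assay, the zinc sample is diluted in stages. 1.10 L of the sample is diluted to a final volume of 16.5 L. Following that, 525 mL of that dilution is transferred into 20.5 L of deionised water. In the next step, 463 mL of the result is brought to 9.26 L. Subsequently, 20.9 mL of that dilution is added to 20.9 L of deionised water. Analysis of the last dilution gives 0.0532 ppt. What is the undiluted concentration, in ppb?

Overall dilution factor = 15 × 40.05 × 20 × 1001 = 1.20 × 10⁷.
Original = 0.0532 ppt × 1.20 × 10⁷ = 6.40 × 10⁵ ppt = 640 ppb.

640 ppb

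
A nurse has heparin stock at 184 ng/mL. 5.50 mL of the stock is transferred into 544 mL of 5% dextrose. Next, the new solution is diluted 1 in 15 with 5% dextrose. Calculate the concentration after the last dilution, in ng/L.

Overall dilution factor = 99.91 × 15 = 1499.
184 ng/mL / 1499 = 0.123 ng/mL = 123 ng/L.

123 ng/L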